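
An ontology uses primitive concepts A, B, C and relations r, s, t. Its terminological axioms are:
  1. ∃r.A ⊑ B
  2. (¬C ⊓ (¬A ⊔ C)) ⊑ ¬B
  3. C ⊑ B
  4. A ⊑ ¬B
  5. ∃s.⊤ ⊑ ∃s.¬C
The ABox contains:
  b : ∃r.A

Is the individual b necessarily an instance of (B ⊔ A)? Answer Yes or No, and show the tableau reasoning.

1. b : (B ⊔ A)?  L(b) = {∃r.A} ∪ {(¬B ⊓ ¬A)}
   clash {B, ¬B} at b — b ∈ (B ⊔ A)
2. Hence b : (B ⊔ A): entailed.

Yes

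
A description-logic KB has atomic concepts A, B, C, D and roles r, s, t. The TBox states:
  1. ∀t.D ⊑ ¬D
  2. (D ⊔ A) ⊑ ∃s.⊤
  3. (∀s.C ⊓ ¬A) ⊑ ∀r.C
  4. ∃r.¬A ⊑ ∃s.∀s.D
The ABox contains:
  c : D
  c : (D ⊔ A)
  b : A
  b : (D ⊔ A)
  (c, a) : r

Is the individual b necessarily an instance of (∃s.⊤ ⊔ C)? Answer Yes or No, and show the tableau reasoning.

1. b : (∃s.⊤ ⊔ C)?  L(b) = {A, (D ⊔ A)} ∪ {(∀s.⊥ ⊓ ¬C)}
   clash ⊥ at an ∃-successor — b ∈ (∃s.⊤ ⊔ C)
2. Hence b : (∃s.⊤ ⊔ C): entailed.

Yes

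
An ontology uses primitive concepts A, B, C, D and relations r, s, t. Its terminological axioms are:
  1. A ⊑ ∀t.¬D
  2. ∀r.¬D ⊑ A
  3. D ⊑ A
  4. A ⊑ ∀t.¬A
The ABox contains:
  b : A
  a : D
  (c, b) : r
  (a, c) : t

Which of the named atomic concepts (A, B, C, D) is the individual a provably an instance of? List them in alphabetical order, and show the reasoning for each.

{A, D}

1. a : A?  L(a) = {D} ∪ {¬A}
   clash {A, ¬A} at a — a ∈ A
2. a : B?  L(a) = {D} ∪ {¬B}
   apply at a: D⊑A
   open: L(a) ⊇ {A, D, ¬B, ∀t.¬A, ∀t.¬D} — a ∉ B possible
3. a : C?  L(a) = {D} ∪ {¬C}
   apply at a: D⊑A
   open: L(a) ⊇ {A, D, ¬C, ∀t.¬A, ∀t.¬D} — a ∉ C possible
4. a : D?  L(a) = {D} ∪ {¬D}
   clash {D, ¬D} at a — a ∈ D
5. Entailed for a: {A, D}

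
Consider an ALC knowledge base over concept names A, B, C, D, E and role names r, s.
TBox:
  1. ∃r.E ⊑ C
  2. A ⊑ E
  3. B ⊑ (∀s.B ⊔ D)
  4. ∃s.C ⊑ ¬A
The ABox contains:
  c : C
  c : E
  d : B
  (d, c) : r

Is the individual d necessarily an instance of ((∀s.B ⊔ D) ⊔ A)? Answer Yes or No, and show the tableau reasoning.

1. d : ((∀s.B ⊔ D) ⊔ A)?  L(d) = {B} ∪ {((∃s.¬B ⊓ ¬D) ⊓ ¬A)}
   clash {D, ¬D} at d — d ∈ ((∀s.B ⊔ D) ⊔ A)
2. Hence d : ((∀s.B ⊔ D) ⊔ A): entailed.

Yes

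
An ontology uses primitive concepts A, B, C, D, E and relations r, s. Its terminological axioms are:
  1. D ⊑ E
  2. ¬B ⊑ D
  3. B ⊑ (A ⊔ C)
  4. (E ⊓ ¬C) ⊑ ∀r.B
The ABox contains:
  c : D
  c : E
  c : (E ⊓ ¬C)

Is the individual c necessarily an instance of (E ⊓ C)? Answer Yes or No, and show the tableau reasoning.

No

1. c : (E ⊓ C)?  L(c) = {D, E, (E ⊓ ¬C)} ∪ {(¬E ⊔ ¬C)}
   apply at c: (E ⊓ ¬C)⊑∀r.B
   open: L(c) ⊇ {D, E, ¬B, ¬C, ∀r.B} — c ∉ (E ⊓ C) possible
2. Hence c : (E ⊓ C): not entailed.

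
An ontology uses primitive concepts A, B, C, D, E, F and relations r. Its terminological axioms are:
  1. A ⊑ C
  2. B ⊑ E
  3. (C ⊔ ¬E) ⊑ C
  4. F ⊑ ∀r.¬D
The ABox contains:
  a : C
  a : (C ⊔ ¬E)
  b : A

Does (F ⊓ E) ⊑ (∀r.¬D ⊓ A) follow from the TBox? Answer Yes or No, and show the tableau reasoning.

No

1. (F ⊓ E) ⊑ (∀r.¬D ⊓ A)  ⇔  ((F ⊓ E) ⊓ (∃r.D ⊔ ¬A)) unsat w.r.t. T
   apply at x₀: F⊑∀r.¬D
   open: L(x₀) ⊇ {E, F, ¬A, ¬C, ∀r.¬D}
2. Hence (F ⊓ E) ⊑ (∀r.¬D ⊓ A): not entailed.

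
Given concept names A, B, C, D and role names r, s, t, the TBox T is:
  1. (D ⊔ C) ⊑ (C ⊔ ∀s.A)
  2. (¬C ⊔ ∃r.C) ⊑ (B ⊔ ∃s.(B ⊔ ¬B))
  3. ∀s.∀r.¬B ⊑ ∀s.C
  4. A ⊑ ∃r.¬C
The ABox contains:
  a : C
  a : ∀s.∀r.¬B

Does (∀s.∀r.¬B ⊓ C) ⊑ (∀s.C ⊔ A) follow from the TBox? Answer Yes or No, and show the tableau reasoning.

Yes

1. (∀s.∀r.¬B ⊓ C) ⊑ (∀s.C ⊔ A)  ⇔  ((∀s.∀r.¬B ⊓ C) ⊓ (∃s.¬C ⊓ ¬A)) unsat w.r.t. T
   all branches close; clash {C, ¬C} at an ∃-successor
2. Hence (∀s.∀r.¬B ⊓ C) ⊑ (∀s.C ⊔ A): entailed.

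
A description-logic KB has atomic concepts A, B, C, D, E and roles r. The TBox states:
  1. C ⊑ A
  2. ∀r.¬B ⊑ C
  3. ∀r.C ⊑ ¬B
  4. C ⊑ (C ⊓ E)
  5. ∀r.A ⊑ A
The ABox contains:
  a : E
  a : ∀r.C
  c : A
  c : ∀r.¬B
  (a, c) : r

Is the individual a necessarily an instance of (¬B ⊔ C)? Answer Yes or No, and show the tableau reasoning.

Yes

1. a : (¬B ⊔ C)?  L(a) = {E, ∀r.C} ∪ {(B ⊓ ¬C)}
   clash {C, ¬C} at a — a ∈ (¬B ⊔ C)
2. Hence a : (¬B ⊔ C): entailed.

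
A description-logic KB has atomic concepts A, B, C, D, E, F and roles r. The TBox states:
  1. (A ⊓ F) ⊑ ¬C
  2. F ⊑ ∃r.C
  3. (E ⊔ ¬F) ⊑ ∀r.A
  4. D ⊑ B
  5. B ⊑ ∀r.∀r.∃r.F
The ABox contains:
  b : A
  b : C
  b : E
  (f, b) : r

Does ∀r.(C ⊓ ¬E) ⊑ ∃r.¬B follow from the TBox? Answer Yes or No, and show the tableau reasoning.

1. ∀r.(C ⊓ ¬E) ⊑ ∃r.¬B  ⇔  (∀r.(C ⊓ ¬E) ⊓ ∀r.B) unsat w.r.t. T
   open: L(x₀) ⊇ {¬B, ¬D, ¬F, ∀r.(C ⊓ ¬E), ∀r.A, …}
2. Hence ∀r.(C ⊓ ¬E) ⊑ ∃r.¬B: not entailed.

No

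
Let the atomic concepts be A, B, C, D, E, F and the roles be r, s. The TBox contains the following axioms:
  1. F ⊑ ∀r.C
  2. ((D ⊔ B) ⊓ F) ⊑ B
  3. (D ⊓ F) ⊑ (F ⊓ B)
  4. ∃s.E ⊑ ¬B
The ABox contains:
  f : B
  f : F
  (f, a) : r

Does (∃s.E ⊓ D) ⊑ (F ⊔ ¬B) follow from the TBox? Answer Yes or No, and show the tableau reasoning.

1. (∃s.E ⊓ D) ⊑ (F ⊔ ¬B)  ⇔  ((∃s.E ⊓ D) ⊓ (¬F ⊓ B)) unsat w.r.t. T
   all branches close; clash {F, ¬F} at x₀
2. Hence (∃s.E ⊓ D) ⊑ (F ⊔ ¬B): entailed.

Yes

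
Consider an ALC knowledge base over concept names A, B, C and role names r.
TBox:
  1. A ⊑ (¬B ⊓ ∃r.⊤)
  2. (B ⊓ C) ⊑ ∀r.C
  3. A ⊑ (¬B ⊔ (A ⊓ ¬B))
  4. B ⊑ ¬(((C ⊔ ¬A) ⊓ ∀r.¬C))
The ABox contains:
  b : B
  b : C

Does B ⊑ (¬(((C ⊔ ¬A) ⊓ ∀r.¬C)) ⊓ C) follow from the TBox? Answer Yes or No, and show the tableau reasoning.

No

1. B ⊑ (¬(((C ⊔ ¬A) ⊓ ∀r.¬C)) ⊓ C)  ⇔  (B ⊓ (((C ⊔ ¬A) ⊓ ∀r.¬C) ⊔ ¬C)) unsat w.r.t. T
   apply at x₀: B⊑¬(((C ⊔ ¬A) ⊓ ∀r.¬C))
   open: L(x₀) ⊇ {B, ¬A, ¬C, ∃r.C} (+ ∃-successors)
2. Hence B ⊑ (¬(((C ⊔ ¬A) ⊓ ∀r.¬C)) ⊓ C): not entailed.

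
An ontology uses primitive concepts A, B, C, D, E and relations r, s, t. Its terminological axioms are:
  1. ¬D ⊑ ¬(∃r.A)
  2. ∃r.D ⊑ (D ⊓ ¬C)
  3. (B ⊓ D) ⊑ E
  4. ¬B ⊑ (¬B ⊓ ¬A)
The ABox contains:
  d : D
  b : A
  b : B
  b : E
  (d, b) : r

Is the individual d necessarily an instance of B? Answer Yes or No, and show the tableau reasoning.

1. d : B?  L(d) = {D} ∪ {¬B}
   apply at d: ¬B⊑(¬B ⊓ ¬A)
   open: L(d) ⊇ {D, ¬A, ¬B, ∀r.¬D} — d ∉ B possible
2. Hence d : B: not entailed.

No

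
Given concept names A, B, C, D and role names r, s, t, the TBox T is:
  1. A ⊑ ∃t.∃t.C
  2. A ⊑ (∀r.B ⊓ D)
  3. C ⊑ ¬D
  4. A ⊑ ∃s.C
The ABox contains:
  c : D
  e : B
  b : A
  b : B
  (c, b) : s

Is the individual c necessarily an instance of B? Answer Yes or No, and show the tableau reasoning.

1. c : B?  L(c) = {D} ∪ {¬B}
   open: L(c) ⊇ {D, ¬A, ¬B, ¬C} — c ∉ B possible
2. Hence c : B: not entailed.

No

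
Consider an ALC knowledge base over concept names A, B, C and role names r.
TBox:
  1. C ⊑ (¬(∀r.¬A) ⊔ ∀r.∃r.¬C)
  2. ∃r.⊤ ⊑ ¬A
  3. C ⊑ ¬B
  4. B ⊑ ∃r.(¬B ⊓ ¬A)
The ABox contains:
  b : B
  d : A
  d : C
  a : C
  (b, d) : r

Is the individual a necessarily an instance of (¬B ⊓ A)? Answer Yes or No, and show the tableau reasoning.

No

1. a : (¬B ⊓ A)?  L(a) = {C} ∪ {(B ⊔ ¬A)}
   apply at a: C⊑(¬(∀r.¬A) ⊔ ∀r.∃r.¬C); C⊑¬B
   open: L(a) ⊇ {C, ¬A, ¬B, ∃r.A} (+ ∃-successors) — a ∉ (¬B ⊓ A) possible
2. Hence a : (¬B ⊓ A): not entailed.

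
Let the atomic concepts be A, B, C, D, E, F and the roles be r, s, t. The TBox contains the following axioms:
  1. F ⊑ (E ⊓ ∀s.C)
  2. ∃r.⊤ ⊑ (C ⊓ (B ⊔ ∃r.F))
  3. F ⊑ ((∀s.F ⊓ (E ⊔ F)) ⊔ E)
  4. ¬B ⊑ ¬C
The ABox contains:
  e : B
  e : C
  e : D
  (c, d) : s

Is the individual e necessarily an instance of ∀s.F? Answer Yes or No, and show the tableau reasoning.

No

1. e : ∀s.F?  L(e) = {B, C, D} ∪ {∃s.¬F}
   open: L(e) ⊇ {B, C, D, ¬F, ∀r.⊥, …} (+ ∃-successors) — e ∉ ∀s.F possible
2. Hence e : ∀s.F: not entailed.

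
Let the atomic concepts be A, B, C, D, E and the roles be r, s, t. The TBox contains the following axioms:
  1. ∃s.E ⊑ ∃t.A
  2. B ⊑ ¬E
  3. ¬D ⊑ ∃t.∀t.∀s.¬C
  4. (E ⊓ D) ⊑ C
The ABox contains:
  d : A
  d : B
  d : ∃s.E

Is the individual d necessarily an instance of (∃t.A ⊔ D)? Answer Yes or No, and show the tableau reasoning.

1. d : (∃t.A ⊔ D)?  L(d) = {A, B, ∃s.E} ∪ {(∀t.¬A ⊓ ¬D)}
   clash {A, ¬A} at an ∃-successor — d ∈ (∃t.A ⊔ D)
2. Hence d : (∃t.A ⊔ D): entailed.

Yes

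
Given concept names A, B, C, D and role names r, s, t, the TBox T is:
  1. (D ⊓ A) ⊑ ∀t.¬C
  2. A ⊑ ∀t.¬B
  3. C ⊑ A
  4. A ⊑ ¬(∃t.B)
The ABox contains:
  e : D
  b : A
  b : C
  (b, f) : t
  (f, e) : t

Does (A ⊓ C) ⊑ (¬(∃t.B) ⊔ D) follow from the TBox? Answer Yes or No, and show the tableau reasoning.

Yes

1. (A ⊓ C) ⊑ (¬(∃t.B) ⊔ D)  ⇔  ((A ⊓ C) ⊓ (∃t.B ⊓ ¬D)) unsat w.r.t. T
   all branches close; clash {B, ¬B} at an ∃-successor
2. Hence (A ⊓ C) ⊑ (¬(∃t.B) ⊔ D): entailed.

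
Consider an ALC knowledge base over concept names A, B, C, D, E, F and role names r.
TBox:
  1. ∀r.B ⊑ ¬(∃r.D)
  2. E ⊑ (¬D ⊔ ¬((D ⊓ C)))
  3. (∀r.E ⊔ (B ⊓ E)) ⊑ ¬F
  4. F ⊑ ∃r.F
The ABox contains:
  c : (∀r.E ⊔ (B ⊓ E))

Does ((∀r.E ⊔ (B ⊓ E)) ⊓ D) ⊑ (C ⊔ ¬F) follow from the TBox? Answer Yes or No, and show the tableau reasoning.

Yes

1. ((∀r.E ⊔ (B ⊓ E)) ⊓ D) ⊑ (C ⊔ ¬F)  ⇔  (((∀r.E ⊔ (B ⊓ E)) ⊓ D) ⊓ (¬C ⊓ F)) unsat w.r.t. T
   all branches close; clash {F, ¬F} at x₀
2. Hence ((∀r.E ⊔ (B ⊓ E)) ⊓ D) ⊑ (C ⊔ ¬F): entailed.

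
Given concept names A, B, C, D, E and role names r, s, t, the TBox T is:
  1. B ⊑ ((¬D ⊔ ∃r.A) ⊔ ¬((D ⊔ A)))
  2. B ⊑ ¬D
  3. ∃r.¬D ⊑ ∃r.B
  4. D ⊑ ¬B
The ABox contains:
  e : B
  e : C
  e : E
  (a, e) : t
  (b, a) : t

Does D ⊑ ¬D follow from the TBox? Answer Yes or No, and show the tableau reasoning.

No

1. D ⊑ ¬D  ⇔  (D ⊓ D) unsat w.r.t. T
   apply at x₀: D⊑¬B
   open: L(x₀) ⊇ {D, ¬B, ∀r.D}
2. Hence D ⊑ ¬D: not entailed.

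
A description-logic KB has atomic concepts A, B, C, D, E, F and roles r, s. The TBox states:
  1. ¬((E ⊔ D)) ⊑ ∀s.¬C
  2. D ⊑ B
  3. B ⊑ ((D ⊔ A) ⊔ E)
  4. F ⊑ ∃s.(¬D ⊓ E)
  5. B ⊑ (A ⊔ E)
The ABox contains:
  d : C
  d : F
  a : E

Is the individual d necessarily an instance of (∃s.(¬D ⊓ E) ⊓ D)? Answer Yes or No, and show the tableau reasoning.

1. d : (∃s.(¬D ⊓ E) ⊓ D)?  L(d) = {C, F} ∪ {(∀s.(D ⊔ ¬E) ⊔ ¬D)}
   apply at d: F⊑∃s.(¬D ⊓ E)
   open: L(d) ⊇ {C, E, F, ¬B, ¬D, …} (+ ∃-successors) — d ∉ (∃s.(¬D ⊓ E) ⊓ D) possible
2. Hence d : (∃s.(¬D ⊓ E) ⊓ D): not entailed.

No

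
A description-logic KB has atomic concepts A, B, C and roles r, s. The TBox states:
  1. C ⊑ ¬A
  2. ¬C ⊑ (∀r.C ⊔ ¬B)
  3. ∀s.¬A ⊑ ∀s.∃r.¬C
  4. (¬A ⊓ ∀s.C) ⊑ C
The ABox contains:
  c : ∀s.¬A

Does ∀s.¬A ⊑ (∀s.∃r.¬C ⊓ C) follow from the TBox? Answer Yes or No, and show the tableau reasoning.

No

1. ∀s.¬A ⊑ (∀s.∃r.¬C ⊓ C)  ⇔  (∀s.¬A ⊓ (∃s.∀r.C ⊔ ¬C)) unsat w.r.t. T
   apply at x₀: ∀s.¬A⊑∀s.∃r.¬C
   open: L(x₀) ⊇ {A, ¬C, ∀r.C, ∀s.¬A, ∀s.∃r.¬C}
2. Hence ∀s.¬A ⊑ (∀s.∃r.¬C ⊓ C): not entailed.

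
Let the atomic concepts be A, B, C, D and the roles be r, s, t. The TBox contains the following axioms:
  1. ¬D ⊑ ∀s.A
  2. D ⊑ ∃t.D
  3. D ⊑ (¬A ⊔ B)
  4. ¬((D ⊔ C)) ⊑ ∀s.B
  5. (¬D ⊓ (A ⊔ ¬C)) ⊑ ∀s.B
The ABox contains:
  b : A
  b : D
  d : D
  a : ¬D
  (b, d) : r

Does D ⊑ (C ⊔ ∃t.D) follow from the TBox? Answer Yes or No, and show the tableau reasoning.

1. D ⊑ (C ⊔ ∃t.D)  ⇔  (D ⊓ (¬C ⊓ ∀t.¬D)) unsat w.r.t. T
   all branches close; clash {D, ¬D} at an ∃-successor
2. Hence D ⊑ (C ⊔ ∃t.D): entailed.

Yes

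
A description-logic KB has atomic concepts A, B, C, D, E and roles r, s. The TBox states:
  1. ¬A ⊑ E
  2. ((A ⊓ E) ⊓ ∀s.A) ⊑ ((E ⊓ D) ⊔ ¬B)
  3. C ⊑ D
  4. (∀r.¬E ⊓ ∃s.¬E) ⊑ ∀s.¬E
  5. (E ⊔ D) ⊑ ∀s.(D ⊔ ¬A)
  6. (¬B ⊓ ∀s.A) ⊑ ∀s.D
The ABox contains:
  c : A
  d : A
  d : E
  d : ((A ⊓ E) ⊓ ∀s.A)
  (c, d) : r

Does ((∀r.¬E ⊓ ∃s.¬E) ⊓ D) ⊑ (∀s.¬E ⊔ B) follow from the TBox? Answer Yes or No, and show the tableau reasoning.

Yes

1. ((∀r.¬E ⊓ ∃s.¬E) ⊓ D) ⊑ (∀s.¬E ⊔ B)  ⇔  (((∀r.¬E ⊓ ∃s.¬E) ⊓ D) ⊓ (∃s.E ⊓ ¬B)) unsat w.r.t. T
   all branches close; clash {E, ¬E} at an ∃-successor
2. Hence ((∀r.¬E ⊓ ∃s.¬E) ⊓ D) ⊑ (∀s.¬E ⊔ B): entailed.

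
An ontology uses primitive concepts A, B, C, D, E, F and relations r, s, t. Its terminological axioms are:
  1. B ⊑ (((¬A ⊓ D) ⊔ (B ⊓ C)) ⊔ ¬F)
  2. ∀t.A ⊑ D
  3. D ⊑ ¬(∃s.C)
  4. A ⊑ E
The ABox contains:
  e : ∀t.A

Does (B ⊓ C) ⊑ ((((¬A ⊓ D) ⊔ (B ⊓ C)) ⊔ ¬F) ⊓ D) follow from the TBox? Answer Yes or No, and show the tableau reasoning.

1. (B ⊓ C) ⊑ ((((¬A ⊓ D) ⊔ (B ⊓ C)) ⊔ ¬F) ⊓ D)  ⇔  ((B ⊓ C) ⊓ ((((A ⊔ ¬D) ⊓ (¬B ⊔ ¬C)) ⊓ F) ⊔ ¬D)) unsat w.r.t. T
   apply at x₀: B⊑(((¬A ⊓ D) ⊔ (B ⊓ C)) ⊔ ¬F)
   open: L(x₀) ⊇ {B, C, ¬A, ¬D, ∃t.¬A} (+ ∃-successors)
2. Hence (B ⊓ C) ⊑ ((((¬A ⊓ D) ⊔ (B ⊓ C)) ⊔ ¬F) ⊓ D): not entailed.

No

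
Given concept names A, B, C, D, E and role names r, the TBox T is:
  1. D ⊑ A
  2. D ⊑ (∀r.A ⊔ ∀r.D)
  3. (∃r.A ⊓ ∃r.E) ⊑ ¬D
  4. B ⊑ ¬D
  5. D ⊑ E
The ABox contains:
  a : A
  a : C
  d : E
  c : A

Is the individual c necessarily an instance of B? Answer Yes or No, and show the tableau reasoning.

1. c : B?  L(c) = {A} ∪ {¬B}
   open: L(c) ⊇ {A, ¬B, ¬D} — c ∉ B possible
2. Hence c : B: not entailed.

No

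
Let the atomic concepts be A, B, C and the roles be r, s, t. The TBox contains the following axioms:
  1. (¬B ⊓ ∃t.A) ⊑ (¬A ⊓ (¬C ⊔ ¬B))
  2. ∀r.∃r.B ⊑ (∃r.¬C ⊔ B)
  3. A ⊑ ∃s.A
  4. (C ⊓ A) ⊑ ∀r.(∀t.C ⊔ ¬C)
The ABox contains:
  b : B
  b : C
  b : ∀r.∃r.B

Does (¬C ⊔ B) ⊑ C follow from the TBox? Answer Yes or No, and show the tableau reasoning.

No

1. (¬C ⊔ B) ⊑ C  ⇔  ((¬C ⊔ B) ⊓ ¬C) unsat w.r.t. T
   open: L(x₀) ⊇ {B, ¬A, ¬C, ∃r.∀r.¬B} (+ ∃-successors)
2. Hence (¬C ⊔ B) ⊑ C: not entailed.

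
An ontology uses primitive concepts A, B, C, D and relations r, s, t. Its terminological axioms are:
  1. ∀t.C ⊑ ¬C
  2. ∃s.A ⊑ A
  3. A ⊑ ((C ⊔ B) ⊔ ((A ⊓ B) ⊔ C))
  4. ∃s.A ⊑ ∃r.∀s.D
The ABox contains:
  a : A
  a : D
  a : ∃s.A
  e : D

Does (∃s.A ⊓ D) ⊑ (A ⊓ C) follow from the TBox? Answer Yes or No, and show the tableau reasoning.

1. (∃s.A ⊓ D) ⊑ (A ⊓ C)  ⇔  ((∃s.A ⊓ D) ⊓ (¬A ⊔ ¬C)) unsat w.r.t. T
   apply at x₀: ∃s.A⊑A; ∃s.A⊑∃r.∀s.D
   open: L(x₀) ⊇ {A, B, D, ¬C, ∃r.∀s.D, …} (+ ∃-successors)
2. Hence (∃s.A ⊓ D) ⊑ (A ⊓ C): not entailed.

No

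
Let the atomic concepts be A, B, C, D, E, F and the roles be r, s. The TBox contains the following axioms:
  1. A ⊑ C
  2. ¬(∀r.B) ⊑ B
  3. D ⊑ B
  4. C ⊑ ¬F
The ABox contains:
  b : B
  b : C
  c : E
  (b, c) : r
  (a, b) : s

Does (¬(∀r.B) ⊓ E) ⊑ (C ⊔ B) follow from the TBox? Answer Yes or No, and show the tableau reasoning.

Yes

1. (¬(∀r.B) ⊓ E) ⊑ (C ⊔ B)  ⇔  ((∃r.¬B ⊓ E) ⊓ (¬C ⊓ ¬B)) unsat w.r.t. T
   all branches close; clash {C, ¬C} at x₀
2. Hence (¬(∀r.B) ⊓ E) ⊑ (C ⊔ B): entailed.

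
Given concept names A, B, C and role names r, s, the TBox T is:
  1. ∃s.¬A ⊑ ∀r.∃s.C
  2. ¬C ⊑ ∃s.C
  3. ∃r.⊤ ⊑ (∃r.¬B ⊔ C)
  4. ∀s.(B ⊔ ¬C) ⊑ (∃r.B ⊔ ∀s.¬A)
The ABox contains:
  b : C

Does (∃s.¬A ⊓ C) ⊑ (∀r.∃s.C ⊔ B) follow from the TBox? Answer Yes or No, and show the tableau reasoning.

1. (∃s.¬A ⊓ C) ⊑ (∀r.∃s.C ⊔ B)  ⇔  ((∃s.¬A ⊓ C) ⊓ (∃r.∀s.¬C ⊓ ¬B)) unsat w.r.t. T
   all branches close; clash {C, ¬C} at an ∃-successor
2. Hence (∃s.¬A ⊓ C) ⊑ (∀r.∃s.C ⊔ B): entailed.

Yes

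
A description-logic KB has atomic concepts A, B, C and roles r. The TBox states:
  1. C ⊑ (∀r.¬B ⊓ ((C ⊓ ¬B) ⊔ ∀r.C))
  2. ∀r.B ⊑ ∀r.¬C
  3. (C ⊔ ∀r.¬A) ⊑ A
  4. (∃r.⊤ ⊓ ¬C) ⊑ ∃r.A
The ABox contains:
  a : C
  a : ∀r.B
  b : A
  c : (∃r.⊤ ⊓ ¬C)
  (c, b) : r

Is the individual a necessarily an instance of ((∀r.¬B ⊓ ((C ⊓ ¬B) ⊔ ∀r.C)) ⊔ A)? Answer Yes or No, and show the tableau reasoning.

1. a : ((∀r.¬B ⊓ ((C ⊓ ¬B) ⊔ ∀r.C)) ⊔ A)?  L(a) = {C, ∀r.B} ∪ {((∃r.B ⊔ ((¬C ⊔ B) ⊓ ∃r.¬C)) ⊓ ¬A)}
   clash {A, ¬A} at a — a ∈ ((∀r.¬B ⊓ ((C ⊓ ¬B) ⊔ ∀r.C)) ⊔ A)
2. Hence a : ((∀r.¬B ⊓ ((C ⊓ ¬B) ⊔ ∀r.C)) ⊔ A): entailed.

Yes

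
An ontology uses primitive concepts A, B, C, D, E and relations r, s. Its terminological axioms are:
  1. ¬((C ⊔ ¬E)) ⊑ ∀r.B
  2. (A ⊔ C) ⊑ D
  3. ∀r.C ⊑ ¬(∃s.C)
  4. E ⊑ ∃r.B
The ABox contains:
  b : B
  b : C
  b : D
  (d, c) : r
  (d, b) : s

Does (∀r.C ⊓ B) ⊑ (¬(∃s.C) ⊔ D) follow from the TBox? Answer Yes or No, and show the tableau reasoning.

Yes

1. (∀r.C ⊓ B) ⊑ (¬(∃s.C) ⊔ D)  ⇔  ((∀r.C ⊓ B) ⊓ (∃s.C ⊓ ¬D)) unsat w.r.t. T
   all branches close; clash {D, ¬D} at x₀
2. Hence (∀r.C ⊓ B) ⊑ (¬(∃s.C) ⊔ D): entailed.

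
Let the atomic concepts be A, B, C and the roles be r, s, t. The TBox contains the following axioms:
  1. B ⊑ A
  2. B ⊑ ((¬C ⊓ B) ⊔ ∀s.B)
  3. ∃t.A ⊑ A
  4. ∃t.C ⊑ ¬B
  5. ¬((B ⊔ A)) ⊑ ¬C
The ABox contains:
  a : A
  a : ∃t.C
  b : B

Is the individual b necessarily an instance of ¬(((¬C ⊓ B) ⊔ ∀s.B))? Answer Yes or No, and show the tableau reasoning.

1. b : ¬(((¬C ⊓ B) ⊔ ∀s.B))?  L(b) = {B} ∪ {((¬C ⊓ B) ⊔ ∀s.B)}
   apply at b: B⊑A
   open: L(b) ⊇ {A, B, ¬C, ∀t.¬C} — b ∉ ¬(((¬C ⊓ B) ⊔ ∀s.B)) possible
2. Hence b : ¬(((¬C ⊓ B) ⊔ ∀s.B)): not entailed.

No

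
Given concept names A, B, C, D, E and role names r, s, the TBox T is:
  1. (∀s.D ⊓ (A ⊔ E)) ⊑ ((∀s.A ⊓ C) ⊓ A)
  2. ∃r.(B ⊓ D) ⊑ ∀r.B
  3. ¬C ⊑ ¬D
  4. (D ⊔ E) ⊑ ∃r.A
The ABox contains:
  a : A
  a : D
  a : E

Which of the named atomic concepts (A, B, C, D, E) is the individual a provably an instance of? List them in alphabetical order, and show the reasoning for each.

1. a : A?  L(a) = {A, D, E} ∪ {¬A}
   clash {A, ¬A} at a — a ∈ A
2. a : B?  L(a) = {A, D, E} ∪ {¬B}
   open: L(a) ⊇ {A, C, D, E, ¬B, …} (+ ∃-successors) — a ∉ B possible
3. a : C?  L(a) = {A, D, E} ∪ {¬C}
   clash {D, ¬D} at a — a ∈ C
4. a : D?  L(a) = {A, D, E} ∪ {¬D}
   clash {D, ¬D} at a — a ∈ D
5. a : E?  L(a) = {A, D, E} ∪ {¬E}
   clash {E, ¬E} at a — a ∈ E
6. Entailed for a: {A, C, D, E}

{A, C, D, E}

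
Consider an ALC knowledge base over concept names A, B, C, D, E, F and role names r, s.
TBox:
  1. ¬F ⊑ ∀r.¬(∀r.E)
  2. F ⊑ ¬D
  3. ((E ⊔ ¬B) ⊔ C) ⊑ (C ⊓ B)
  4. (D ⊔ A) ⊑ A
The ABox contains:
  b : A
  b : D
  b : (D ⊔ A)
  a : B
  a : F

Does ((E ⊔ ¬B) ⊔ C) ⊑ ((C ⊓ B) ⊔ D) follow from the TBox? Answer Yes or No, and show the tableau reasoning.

1. ((E ⊔ ¬B) ⊔ C) ⊑ ((C ⊓ B) ⊔ D)  ⇔  (((E ⊔ ¬B) ⊔ C) ⊓ ((¬C ⊔ ¬B) ⊓ ¬D)) unsat w.r.t. T
   all branches close; clash {B, ¬B} at x₀
2. Hence ((E ⊔ ¬B) ⊔ C) ⊑ ((C ⊓ B) ⊔ D): entailed.

Yes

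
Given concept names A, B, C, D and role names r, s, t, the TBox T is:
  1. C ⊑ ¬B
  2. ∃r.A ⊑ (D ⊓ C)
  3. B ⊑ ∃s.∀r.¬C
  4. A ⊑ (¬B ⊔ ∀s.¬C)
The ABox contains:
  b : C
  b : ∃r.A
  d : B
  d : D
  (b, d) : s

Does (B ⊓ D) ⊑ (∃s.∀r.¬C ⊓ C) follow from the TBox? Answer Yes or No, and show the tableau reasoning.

No

1. (B ⊓ D) ⊑ (∃s.∀r.¬C ⊓ C)  ⇔  ((B ⊓ D) ⊓ (∀s.∃r.C ⊔ ¬C)) unsat w.r.t. T
   apply at x₀: B⊑∃s.∀r.¬C
   open: L(x₀) ⊇ {B, D, ¬A, ¬C, ∀r.¬A, …} (+ ∃-successors)
2. Hence (B ⊓ D) ⊑ (∃s.∀r.¬C ⊓ C): not entailed.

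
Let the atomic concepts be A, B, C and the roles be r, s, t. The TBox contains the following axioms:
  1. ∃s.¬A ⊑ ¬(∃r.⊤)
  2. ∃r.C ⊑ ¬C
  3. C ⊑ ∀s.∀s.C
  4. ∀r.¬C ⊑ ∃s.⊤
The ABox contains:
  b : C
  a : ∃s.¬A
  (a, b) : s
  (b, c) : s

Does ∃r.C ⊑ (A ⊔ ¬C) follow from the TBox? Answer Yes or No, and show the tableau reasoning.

Yes

1. ∃r.C ⊑ (A ⊔ ¬C)  ⇔  (∃r.C ⊓ (¬A ⊓ C)) unsat w.r.t. T
   all branches close; clash {C, ¬C} at x₀
2. Hence ∃r.C ⊑ (A ⊔ ¬C): entailed.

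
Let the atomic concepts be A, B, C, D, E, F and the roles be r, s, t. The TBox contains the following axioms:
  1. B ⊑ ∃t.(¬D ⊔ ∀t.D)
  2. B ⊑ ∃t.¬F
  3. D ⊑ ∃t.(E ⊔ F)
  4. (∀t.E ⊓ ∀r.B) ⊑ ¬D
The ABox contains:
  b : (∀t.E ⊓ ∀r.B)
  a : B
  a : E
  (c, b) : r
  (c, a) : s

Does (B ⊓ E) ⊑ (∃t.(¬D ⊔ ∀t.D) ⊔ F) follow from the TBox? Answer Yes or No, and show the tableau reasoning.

Yes

1. (B ⊓ E) ⊑ (∃t.(¬D ⊔ ∀t.D) ⊔ F)  ⇔  ((B ⊓ E) ⊓ (∀t.(D ⊓ ∃t.¬D) ⊓ ¬F)) unsat w.r.t. T
   all branches close; clash {D, ¬D} at an ∃-successor
2. Hence (B ⊓ E) ⊑ (∃t.(¬D ⊔ ∀t.D) ⊔ F): entailed.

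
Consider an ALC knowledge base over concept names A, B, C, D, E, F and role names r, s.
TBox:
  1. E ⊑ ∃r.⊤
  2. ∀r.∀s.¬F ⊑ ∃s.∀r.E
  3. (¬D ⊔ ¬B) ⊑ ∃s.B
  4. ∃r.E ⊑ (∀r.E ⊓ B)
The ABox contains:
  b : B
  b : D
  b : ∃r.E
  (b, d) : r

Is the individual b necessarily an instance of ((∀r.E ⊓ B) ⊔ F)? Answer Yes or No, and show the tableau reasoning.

Yes

1. b : ((∀r.E ⊓ B) ⊔ F)?  L(b) = {B, D, ∃r.E} ∪ {((∃r.¬E ⊔ ¬B) ⊓ ¬F)}
   clash {B, ¬B} at b — b ∈ ((∀r.E ⊓ B) ⊔ F)
2. Hence b : ((∀r.E ⊓ B) ⊔ F): entailed.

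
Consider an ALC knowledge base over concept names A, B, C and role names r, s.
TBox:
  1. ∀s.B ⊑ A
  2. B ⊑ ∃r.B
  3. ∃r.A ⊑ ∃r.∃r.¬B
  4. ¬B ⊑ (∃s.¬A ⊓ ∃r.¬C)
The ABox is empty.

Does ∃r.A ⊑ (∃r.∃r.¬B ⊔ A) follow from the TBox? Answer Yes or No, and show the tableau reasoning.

1. ∃r.A ⊑ (∃r.∃r.¬B ⊔ A)  ⇔  (∃r.A ⊓ (∀r.∀r.B ⊓ ¬A)) unsat w.r.t. T
   all branches close; clash {A, ¬A} at x₀
2. Hence ∃r.A ⊑ (∃r.∃r.¬B ⊔ A): entailed.

Yes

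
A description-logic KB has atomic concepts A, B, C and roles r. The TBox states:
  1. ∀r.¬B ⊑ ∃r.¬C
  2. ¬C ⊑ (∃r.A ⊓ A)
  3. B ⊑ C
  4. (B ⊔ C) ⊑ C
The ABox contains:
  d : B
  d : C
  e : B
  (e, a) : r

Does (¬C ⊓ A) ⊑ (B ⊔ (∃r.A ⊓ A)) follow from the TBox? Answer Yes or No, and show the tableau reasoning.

1. (¬C ⊓ A) ⊑ (B ⊔ (∃r.A ⊓ A))  ⇔  ((¬C ⊓ A) ⊓ (¬B ⊓ (∀r.¬A ⊔ ¬A))) unsat w.r.t. T
   all branches close; clash {C, ¬C} at x₀
2. Hence (¬C ⊓ A) ⊑ (B ⊔ (∃r.A ⊓ A)): entailed.

Yes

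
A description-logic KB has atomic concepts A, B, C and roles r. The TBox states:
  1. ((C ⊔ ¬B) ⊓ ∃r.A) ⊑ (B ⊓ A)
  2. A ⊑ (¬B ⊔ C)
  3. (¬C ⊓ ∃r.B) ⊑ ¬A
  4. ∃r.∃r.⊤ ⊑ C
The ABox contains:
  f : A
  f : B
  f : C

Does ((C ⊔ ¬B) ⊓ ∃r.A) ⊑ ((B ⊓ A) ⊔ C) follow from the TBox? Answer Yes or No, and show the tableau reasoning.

Yes

1. ((C ⊔ ¬B) ⊓ ∃r.A) ⊑ ((B ⊓ A) ⊔ C)  ⇔  (((C ⊔ ¬B) ⊓ ∃r.A) ⊓ ((¬B ⊔ ¬A) ⊓ ¬C)) unsat w.r.t. T
   all branches close; clash {C, ¬C} at x₀
2. Hence ((C ⊔ ¬B) ⊓ ∃r.A) ⊑ ((B ⊓ A) ⊔ C): entailed.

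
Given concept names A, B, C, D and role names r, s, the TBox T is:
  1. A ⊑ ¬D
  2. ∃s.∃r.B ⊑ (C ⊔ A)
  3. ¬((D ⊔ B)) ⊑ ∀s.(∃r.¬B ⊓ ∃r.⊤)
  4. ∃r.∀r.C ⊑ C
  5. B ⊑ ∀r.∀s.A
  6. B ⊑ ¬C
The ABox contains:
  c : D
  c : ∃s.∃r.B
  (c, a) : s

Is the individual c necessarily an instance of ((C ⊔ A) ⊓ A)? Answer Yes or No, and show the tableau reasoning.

No

1. c : ((C ⊔ A) ⊓ A)?  L(c) = {D, ∃s.∃r.B} ∪ {((¬C ⊓ ¬A) ⊔ ¬A)}
   apply at c: ∃s.∃r.B⊑(C ⊔ A)
   open: L(c) ⊇ {C, D, ¬A, ¬B, ∀r.∃r.¬C, …} (+ ∃-successors) — c ∉ ((C ⊔ A) ⊓ A) possible
2. Hence c : ((C ⊔ A) ⊓ A): not entailed.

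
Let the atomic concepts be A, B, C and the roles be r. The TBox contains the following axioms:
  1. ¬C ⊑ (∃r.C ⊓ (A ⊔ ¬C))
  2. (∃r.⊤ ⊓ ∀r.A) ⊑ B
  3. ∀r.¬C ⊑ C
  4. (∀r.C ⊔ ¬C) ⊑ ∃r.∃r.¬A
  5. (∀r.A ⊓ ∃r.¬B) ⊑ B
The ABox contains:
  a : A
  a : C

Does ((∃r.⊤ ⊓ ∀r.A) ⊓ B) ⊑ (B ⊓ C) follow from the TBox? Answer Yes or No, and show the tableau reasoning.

No

1. ((∃r.⊤ ⊓ ∀r.A) ⊓ B) ⊑ (B ⊓ C)  ⇔  (((∃r.⊤ ⊓ ∀r.A) ⊓ B) ⊓ (¬B ⊔ ¬C)) unsat w.r.t. T
   open: L(x₀) ⊇ {B, ¬C, ∀r.A, ∃r.C, ∃r.∃r.¬A, …} (+ ∃-successors)
2. Hence ((∃r.⊤ ⊓ ∀r.A) ⊓ B) ⊑ (B ⊓ C): not entailed.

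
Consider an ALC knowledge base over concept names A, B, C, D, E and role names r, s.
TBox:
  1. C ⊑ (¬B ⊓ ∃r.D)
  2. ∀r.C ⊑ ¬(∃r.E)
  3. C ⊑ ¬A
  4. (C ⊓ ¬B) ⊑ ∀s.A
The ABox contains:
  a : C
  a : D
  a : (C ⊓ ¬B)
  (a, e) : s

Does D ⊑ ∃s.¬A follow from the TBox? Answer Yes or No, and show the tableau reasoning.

No

1. D ⊑ ∃s.¬A  ⇔  (D ⊓ ∀s.A) unsat w.r.t. T
   open: L(x₀) ⊇ {D, ¬C, ∀s.A, ∃r.¬C} (+ ∃-successors)
2. Hence D ⊑ ∃s.¬A: not entailed.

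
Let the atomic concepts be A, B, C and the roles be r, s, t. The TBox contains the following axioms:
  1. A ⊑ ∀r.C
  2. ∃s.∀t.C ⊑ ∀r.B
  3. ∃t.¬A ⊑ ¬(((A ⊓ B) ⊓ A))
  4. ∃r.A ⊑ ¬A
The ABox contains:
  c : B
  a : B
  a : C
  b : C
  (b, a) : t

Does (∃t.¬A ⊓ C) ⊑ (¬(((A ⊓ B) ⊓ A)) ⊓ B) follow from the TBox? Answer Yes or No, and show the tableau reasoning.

No

1. (∃t.¬A ⊓ C) ⊑ (¬(((A ⊓ B) ⊓ A)) ⊓ B)  ⇔  ((∃t.¬A ⊓ C) ⊓ (((A ⊓ B) ⊓ A) ⊔ ¬B)) unsat w.r.t. T
   apply at x₀: ∃t.¬A⊑¬(((A ⊓ B) ⊓ A))
   open: L(x₀) ⊇ {C, ¬A, ¬B, ∀s.∃t.¬C, ∃t.¬A} (+ ∃-successors)
2. Hence (∃t.¬A ⊓ C) ⊑ (¬(((A ⊓ B) ⊓ A)) ⊓ B): not entailed.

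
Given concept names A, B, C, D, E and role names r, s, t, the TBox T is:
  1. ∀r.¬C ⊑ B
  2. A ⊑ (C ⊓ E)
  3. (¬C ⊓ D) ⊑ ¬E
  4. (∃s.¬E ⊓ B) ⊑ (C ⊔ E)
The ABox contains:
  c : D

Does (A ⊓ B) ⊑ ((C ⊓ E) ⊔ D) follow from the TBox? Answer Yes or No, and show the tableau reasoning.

1. (A ⊓ B) ⊑ ((C ⊓ E) ⊔ D)  ⇔  ((A ⊓ B) ⊓ ((¬C ⊔ ¬E) ⊓ ¬D)) unsat w.r.t. T
   all branches close; clash {E, ¬E} at x₀
2. Hence (A ⊓ B) ⊑ ((C ⊓ E) ⊔ D): entailed.

Yes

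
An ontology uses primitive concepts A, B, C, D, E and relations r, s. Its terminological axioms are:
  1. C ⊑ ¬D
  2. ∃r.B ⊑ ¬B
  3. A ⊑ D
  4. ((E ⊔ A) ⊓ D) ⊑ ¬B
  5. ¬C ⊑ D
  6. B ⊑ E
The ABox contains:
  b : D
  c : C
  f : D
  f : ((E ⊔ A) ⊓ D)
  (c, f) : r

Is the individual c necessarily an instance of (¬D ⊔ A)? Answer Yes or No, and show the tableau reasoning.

Yes

1. c : (¬D ⊔ A)?  L(c) = {C} ∪ {(D ⊓ ¬A)}
   clash {D, ¬D} at c — c ∈ (¬D ⊔ A)
2. Hence c : (¬D ⊔ A): entailed.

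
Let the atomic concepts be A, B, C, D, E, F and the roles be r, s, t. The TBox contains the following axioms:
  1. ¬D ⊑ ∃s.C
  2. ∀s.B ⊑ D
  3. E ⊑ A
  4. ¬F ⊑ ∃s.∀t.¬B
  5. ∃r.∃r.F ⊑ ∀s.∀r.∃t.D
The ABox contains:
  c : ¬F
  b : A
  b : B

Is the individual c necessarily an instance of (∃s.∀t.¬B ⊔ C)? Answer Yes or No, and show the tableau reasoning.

1. c : (∃s.∀t.¬B ⊔ C)?  L(c) = {¬F} ∪ {(∀s.∃t.B ⊓ ¬C)}
   clash {B, ¬B} at an ∃-successor — c ∈ (∃s.∀t.¬B ⊔ C)
2. Hence c : (∃s.∀t.¬B ⊔ C): entailed.

Yes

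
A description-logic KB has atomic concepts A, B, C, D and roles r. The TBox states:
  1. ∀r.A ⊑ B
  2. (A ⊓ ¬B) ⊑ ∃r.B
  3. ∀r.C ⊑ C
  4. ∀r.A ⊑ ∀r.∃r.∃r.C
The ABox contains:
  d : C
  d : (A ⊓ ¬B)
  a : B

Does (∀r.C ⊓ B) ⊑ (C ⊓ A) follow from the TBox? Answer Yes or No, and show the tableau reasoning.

No

1. (∀r.C ⊓ B) ⊑ (C ⊓ A)  ⇔  ((∀r.C ⊓ B) ⊓ (¬C ⊔ ¬A)) unsat w.r.t. T
   apply at x₀: ∀r.C⊑C
   open: L(x₀) ⊇ {B, C, ¬A, ∀r.C, ∃r.¬A} (+ ∃-successors)
2. Hence (∀r.C ⊓ B) ⊑ (C ⊓ A): not entailed.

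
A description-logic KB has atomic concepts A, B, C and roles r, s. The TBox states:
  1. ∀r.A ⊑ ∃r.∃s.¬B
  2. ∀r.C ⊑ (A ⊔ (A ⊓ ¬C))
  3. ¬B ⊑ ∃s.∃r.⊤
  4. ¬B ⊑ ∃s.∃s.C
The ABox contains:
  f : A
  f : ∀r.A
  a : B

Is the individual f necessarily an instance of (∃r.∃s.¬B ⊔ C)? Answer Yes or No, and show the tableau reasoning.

Yes

1. f : (∃r.∃s.¬B ⊔ C)?  L(f) = {A, ∀r.A} ∪ {(∀r.∀s.B ⊓ ¬C)}
   clash {B, ¬B} at an ∃-successor — f ∈ (∃r.∃s.¬B ⊔ C)
2. Hence f : (∃r.∃s.¬B ⊔ C): entailed.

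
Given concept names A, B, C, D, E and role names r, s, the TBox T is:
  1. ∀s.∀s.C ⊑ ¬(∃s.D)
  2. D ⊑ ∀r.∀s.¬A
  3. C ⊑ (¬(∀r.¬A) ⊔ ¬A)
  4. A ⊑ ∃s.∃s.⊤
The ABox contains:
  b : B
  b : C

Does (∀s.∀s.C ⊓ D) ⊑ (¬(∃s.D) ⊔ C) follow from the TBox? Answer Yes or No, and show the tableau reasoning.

Yes

1. (∀s.∀s.C ⊓ D) ⊑ (¬(∃s.D) ⊔ C)  ⇔  ((∀s.∀s.C ⊓ D) ⊓ (∃s.D ⊓ ¬C)) unsat w.r.t. T
   all branches close; clash {D, ¬D} at an ∃-successor
2. Hence (∀s.∀s.C ⊓ D) ⊑ (¬(∃s.D) ⊔ C): entailed.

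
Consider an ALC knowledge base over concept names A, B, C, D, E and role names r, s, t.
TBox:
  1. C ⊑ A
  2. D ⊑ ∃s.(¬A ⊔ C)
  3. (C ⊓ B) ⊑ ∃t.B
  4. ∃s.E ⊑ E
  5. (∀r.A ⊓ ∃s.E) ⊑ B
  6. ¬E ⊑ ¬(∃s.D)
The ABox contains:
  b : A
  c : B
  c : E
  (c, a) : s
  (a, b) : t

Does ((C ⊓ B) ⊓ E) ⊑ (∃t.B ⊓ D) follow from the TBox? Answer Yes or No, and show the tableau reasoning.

1. ((C ⊓ B) ⊓ E) ⊑ (∃t.B ⊓ D)  ⇔  (((C ⊓ B) ⊓ E) ⊓ (∀t.¬B ⊔ ¬D)) unsat w.r.t. T
   apply at x₀: C⊑A; (C ⊓ B)⊑∃t.B
   open: L(x₀) ⊇ {A, B, C, E, ¬D, …} (+ ∃-successors)
2. Hence ((C ⊓ B) ⊓ E) ⊑ (∃t.B ⊓ D): not entailed.

No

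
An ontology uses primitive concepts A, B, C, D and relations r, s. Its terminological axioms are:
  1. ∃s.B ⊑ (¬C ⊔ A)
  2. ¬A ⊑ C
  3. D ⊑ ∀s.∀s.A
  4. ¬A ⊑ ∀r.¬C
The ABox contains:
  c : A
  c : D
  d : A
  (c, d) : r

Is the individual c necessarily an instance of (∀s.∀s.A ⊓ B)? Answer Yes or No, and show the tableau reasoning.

No

1. c : (∀s.∀s.A ⊓ B)?  L(c) = {A, D} ∪ {(∃s.∃s.¬A ⊔ ¬B)}
   apply at c: D⊑∀s.∀s.A
   open: L(c) ⊇ {A, D, ¬B, ∀s.¬B, ∀s.∀s.A} — c ∉ (∀s.∀s.A ⊓ B) possible
2. Hence c : (∀s.∀s.A ⊓ B): not entailed.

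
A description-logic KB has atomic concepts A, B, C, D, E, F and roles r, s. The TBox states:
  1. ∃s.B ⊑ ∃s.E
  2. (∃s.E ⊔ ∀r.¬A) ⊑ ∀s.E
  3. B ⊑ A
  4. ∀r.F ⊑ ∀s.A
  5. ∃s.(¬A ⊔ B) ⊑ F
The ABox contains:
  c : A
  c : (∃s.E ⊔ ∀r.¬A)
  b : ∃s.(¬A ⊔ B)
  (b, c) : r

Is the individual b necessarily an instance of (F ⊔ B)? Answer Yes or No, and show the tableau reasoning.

1. b : (F ⊔ B)?  L(b) = {∃s.(¬A ⊔ B)} ∪ {(¬F ⊓ ¬B)}
   clash {F, ¬F} at b — b ∈ (F ⊔ B)
2. Hence b : (F ⊔ B): entailed.

Yes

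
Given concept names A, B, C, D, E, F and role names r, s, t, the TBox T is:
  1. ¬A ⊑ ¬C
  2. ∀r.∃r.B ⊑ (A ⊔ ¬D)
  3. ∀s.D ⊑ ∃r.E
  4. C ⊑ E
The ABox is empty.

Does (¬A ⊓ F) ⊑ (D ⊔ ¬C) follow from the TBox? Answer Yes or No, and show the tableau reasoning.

1. (¬A ⊓ F) ⊑ (D ⊔ ¬C)  ⇔  ((¬A ⊓ F) ⊓ (¬D ⊓ C)) unsat w.r.t. T
   all branches close; clash {C, ¬C} at x₀
2. Hence (¬A ⊓ F) ⊑ (D ⊔ ¬C): entailed.

Yes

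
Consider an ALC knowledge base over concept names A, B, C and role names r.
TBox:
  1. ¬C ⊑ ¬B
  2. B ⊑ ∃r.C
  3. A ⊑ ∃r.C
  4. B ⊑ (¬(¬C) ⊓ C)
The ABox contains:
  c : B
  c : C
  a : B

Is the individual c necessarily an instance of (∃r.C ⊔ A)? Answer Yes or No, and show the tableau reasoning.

Yes

1. c : (∃r.C ⊔ A)?  L(c) = {B, C} ∪ {(∀r.¬C ⊓ ¬A)}
   clash {C, ¬C} at an ∃-successor — c ∈ (∃r.C ⊔ A)
2. Hence c : (∃r.C ⊔ A): entailed.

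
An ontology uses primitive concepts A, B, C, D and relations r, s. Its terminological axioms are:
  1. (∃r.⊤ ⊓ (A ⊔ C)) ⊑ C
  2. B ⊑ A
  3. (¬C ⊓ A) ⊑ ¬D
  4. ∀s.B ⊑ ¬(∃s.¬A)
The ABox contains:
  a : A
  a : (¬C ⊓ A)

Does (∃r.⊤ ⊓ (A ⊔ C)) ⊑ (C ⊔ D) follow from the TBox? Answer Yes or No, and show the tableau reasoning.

Yes

1. (∃r.⊤ ⊓ (A ⊔ C)) ⊑ (C ⊔ D)  ⇔  ((∃r.⊤ ⊓ (A ⊔ C)) ⊓ (¬C ⊓ ¬D)) unsat w.r.t. T
   all branches close; clash {C, ¬C} at x₀
2. Hence (∃r.⊤ ⊓ (A ⊔ C)) ⊑ (C ⊔ D): entailed.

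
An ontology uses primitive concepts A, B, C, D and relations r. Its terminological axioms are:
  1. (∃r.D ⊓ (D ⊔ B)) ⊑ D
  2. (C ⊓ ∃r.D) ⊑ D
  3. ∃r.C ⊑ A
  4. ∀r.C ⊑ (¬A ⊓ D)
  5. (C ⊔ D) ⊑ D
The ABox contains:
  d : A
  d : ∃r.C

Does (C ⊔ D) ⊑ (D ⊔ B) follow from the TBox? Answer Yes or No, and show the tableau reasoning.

Yes

1. (C ⊔ D) ⊑ (D ⊔ B)  ⇔  ((C ⊔ D) ⊓ (¬D ⊓ ¬B)) unsat w.r.t. T
   all branches close; clash {D, ¬D} at x₀
2. Hence (C ⊔ D) ⊑ (D ⊔ B): entailed.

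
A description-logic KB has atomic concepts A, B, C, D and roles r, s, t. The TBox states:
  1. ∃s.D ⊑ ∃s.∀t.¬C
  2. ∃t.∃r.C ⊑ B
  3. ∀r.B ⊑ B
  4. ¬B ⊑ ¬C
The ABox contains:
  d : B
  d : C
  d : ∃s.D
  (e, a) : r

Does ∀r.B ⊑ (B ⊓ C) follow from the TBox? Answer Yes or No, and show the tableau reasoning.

No

1. ∀r.B ⊑ (B ⊓ C)  ⇔  (∀r.B ⊓ (¬B ⊔ ¬C)) unsat w.r.t. T
   apply at x₀: ∀r.B⊑B
   open: L(x₀) ⊇ {B, ¬C, ∀r.B, ∀s.¬D}
2. Hence ∀r.B ⊑ (B ⊓ C): not entailed.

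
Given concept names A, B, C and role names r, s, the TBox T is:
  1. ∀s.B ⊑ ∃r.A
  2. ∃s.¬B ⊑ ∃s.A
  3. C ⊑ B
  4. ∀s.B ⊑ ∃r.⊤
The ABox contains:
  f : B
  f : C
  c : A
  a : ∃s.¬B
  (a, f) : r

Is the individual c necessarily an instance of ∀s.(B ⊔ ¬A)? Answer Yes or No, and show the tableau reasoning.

1. c : ∀s.(B ⊔ ¬A)?  L(c) = {A} ∪ {∃s.(¬B ⊓ A)}
   open: L(c) ⊇ {A, ¬C, ∃s.(¬B ⊓ A), ∃s.A, ∃s.¬B} (+ ∃-successors) — c ∉ ∀s.(B ⊔ ¬A) possible
2. Hence c : ∀s.(B ⊔ ¬A): not entailed.

No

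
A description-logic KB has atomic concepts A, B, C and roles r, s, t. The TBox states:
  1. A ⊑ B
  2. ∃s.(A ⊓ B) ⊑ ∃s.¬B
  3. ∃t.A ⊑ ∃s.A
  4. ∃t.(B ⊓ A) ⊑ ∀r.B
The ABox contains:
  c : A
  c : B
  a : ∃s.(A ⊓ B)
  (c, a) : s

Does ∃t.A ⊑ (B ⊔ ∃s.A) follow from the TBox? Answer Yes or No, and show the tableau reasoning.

1. ∃t.A ⊑ (B ⊔ ∃s.A)  ⇔  (∃t.A ⊓ (¬B ⊓ ∀s.¬A)) unsat w.r.t. T
   all branches close; clash {B, ¬B} at x₀
2. Hence ∃t.A ⊑ (B ⊔ ∃s.A): entailed.

Yes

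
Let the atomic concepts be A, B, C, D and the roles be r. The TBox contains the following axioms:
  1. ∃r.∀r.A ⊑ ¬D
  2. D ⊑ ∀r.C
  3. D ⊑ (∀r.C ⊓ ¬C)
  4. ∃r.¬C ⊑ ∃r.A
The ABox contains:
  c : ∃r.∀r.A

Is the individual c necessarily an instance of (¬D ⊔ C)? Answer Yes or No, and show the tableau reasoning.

Yes

1. c : (¬D ⊔ C)?  L(c) = {∃r.∀r.A} ∪ {(D ⊓ ¬C)}
   clash {D, ¬D} at c — c ∈ (¬D ⊔ C)
2. Hence c : (¬D ⊔ C): entailed.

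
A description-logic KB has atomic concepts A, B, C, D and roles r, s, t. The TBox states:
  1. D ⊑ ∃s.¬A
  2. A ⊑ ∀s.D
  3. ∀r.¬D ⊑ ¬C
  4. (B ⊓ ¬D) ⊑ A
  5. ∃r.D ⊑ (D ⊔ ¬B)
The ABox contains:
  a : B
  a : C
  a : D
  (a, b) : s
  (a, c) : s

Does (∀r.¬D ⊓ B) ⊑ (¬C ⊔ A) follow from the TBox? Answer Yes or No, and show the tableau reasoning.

1. (∀r.¬D ⊓ B) ⊑ (¬C ⊔ A)  ⇔  ((∀r.¬D ⊓ B) ⊓ (C ⊓ ¬A)) unsat w.r.t. T
   all branches close; clash {C, ¬C} at x₀
2. Hence (∀r.¬D ⊓ B) ⊑ (¬C ⊔ A): entailed.

Yes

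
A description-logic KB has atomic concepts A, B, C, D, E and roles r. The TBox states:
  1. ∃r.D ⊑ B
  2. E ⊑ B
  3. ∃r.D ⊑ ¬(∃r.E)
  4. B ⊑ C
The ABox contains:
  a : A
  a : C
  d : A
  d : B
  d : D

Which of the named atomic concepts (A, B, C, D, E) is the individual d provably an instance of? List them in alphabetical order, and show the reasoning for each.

{A, B, C, D}

1. d : A?  L(d) = {A, B, D} ∪ {¬A}
   clash {A, ¬A} at d — d ∈ A
2. d : B?  L(d) = {A, B, D} ∪ {¬B}
   clash {B, ¬B} at d — d ∈ B
3. d : C?  L(d) = {A, B, D} ∪ {¬C}
   clash {C, ¬C} at d — d ∈ C
4. d : D?  L(d) = {A, B, D} ∪ {¬D}
   clash {D, ¬D} at d — d ∈ D
5. d : E?  L(d) = {A, B, D} ∪ {¬E}
   apply at d: B⊑C
   open: L(d) ⊇ {A, B, C, D, ¬E, …} — d ∉ E possible
6. Entailed for d: {A, B, C, D}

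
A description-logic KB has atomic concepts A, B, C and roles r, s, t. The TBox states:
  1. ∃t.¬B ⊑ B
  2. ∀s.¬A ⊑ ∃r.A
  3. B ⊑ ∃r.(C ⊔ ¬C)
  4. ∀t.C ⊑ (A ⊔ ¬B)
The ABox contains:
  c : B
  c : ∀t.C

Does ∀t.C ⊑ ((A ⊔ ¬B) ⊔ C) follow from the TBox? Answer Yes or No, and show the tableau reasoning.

Yes

1. ∀t.C ⊑ ((A ⊔ ¬B) ⊔ C)  ⇔  (∀t.C ⊓ ((¬A ⊓ B) ⊓ ¬C)) unsat w.r.t. T
   all branches close; clash {B, ¬B} at x₀
2. Hence ∀t.C ⊑ ((A ⊔ ¬B) ⊔ C): entailed.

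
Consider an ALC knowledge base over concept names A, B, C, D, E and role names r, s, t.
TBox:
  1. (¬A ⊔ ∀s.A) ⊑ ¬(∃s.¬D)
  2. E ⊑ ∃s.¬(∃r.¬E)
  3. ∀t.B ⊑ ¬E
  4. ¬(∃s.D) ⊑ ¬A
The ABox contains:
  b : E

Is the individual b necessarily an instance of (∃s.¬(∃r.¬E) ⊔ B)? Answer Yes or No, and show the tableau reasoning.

Yes

1. b : (∃s.¬(∃r.¬E) ⊔ B)?  L(b) = {E} ∪ {(∀s.∃r.¬E ⊓ ¬B)}
   clash {E, ¬E} at b — b ∈ (∃s.¬(∃r.¬E) ⊔ B)
2. Hence b : (∃s.¬(∃r.¬E) ⊔ B): entailed.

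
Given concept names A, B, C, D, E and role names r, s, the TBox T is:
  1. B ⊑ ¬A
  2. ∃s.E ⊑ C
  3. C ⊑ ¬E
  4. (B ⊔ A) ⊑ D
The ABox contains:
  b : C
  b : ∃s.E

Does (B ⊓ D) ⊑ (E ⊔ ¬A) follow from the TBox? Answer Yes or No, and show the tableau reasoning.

Yes

1. (B ⊓ D) ⊑ (E ⊔ ¬A)  ⇔  ((B ⊓ D) ⊓ (¬E ⊓ A)) unsat w.r.t. T
   all branches close; clash {A, ¬A} at x₀
2. Hence (B ⊓ D) ⊑ (E ⊔ ¬A): entailed.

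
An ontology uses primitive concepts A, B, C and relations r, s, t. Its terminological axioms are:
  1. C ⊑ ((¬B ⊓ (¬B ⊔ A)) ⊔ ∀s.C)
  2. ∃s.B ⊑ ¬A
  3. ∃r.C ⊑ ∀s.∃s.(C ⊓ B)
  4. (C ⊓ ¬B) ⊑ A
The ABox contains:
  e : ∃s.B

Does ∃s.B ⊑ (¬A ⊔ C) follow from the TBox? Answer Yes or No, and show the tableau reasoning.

Yes

1. ∃s.B ⊑ (¬A ⊔ C)  ⇔  (∃s.B ⊓ (A ⊓ ¬C)) unsat w.r.t. T
   all branches close; clash {A, ¬A} at x₀
2. Hence ∃s.B ⊑ (¬A ⊔ C): entailed.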